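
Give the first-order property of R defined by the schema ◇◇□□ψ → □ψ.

∀x ∀y ∀z ((xR²y ∧ xRz) → ∃w (yR²w ∧ z = w))

This is a Sahlqvist (Geach-type) schema ◇^2□^2ψ → □^1◇^0ψ.
Minimal-valuation argument: fix x; take any y with xR^2y and any z with xR^1z. Set V(ψ) to the set of worlds R-reachable from y in exactly 2 steps. Then □^2ψ holds at y, so the antecedent holds at x; validity forces ◇^0ψ at z, giving a w with zR^0w and yR^2w.
First-order correspondent: ∀x ∀y ∀z ((xR²y ∧ xRz) → ∃w (yR²w ∧ z = w)).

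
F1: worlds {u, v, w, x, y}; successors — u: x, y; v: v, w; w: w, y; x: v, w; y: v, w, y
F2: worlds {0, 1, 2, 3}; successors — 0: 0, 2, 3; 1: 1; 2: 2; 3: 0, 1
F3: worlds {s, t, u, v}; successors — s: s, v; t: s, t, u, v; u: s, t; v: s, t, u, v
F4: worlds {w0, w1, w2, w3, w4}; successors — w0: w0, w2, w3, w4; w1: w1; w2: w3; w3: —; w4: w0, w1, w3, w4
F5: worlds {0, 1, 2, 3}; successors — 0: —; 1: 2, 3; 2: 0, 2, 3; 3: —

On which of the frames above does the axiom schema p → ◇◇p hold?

Frame correspondent (Sahlqvist): ∀x ∃w (x = w ∧ xR²w) — i.e. a generalized confluence (Geach) condition.
F1: fails — at u but no t with u=t and uR²t.
F2: holds.
F3: holds.
F4: fails — at w2 but no w with w2=w and w2R²w.
F5: fails — at 0 but no w with 0=w and 0R²w.
Valid on: F2, F3.

F2, F3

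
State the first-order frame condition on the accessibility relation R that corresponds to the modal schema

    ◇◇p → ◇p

This is a Sahlqvist (Geach-type) schema ◇^2□^0p → □^0◇^1p.
First-order correspondent: ∀x ∀y (xR²y → ∃w (y = w ∧ xRw)).

∀x ∀y (xR²y → ∃w (y = w ∧ xRw))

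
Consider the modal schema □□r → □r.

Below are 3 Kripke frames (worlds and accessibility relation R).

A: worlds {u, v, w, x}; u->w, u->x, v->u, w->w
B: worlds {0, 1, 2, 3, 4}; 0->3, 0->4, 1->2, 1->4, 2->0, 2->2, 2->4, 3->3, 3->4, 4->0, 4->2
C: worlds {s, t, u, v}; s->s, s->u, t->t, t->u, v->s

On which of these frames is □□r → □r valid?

B, C

Frame correspondent (Sahlqvist): ∀x ∀y (Rxy → ∃z (Rxz ∧ Rzy)) — i.e. density.
A: fails — Rvu but no z with Rvz and Rzu.
B: satisfies the condition.
C: satisfies the condition.
Valid on: B, C.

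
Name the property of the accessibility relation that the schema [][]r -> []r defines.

Suppose □□r→□r is valid. Take Rxy and set V(r)={w : xR²w}. Then □□r at x, so □r at x, so r at y, i.e. ∃z(Rxz∧Rzy).
Conversely, any frame satisfying forall x forall y (Rxy -> exists z (Rxz & Rzy)) validates the schema.
So the correspondent is density.

density: forall x forall y (Rxy -> exists z (Rxz & Rzy))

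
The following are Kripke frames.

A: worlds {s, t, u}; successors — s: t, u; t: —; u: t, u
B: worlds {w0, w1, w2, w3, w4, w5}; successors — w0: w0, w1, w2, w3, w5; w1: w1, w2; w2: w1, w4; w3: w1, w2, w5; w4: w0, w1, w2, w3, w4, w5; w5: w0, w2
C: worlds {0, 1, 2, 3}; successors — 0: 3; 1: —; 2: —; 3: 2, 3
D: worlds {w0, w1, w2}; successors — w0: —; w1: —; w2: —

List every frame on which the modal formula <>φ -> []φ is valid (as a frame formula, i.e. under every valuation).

This is the axiom for partial functionality; its first-order frame correspondent is forall x forall y forall z (Rxy & Rxz -> y = z).
A: fails — s sees both t and u.
B: fails — w0 sees both w0 and w1.
C: fails — 3 sees both 2 and 3.
D: holds.
Valid on: D.

D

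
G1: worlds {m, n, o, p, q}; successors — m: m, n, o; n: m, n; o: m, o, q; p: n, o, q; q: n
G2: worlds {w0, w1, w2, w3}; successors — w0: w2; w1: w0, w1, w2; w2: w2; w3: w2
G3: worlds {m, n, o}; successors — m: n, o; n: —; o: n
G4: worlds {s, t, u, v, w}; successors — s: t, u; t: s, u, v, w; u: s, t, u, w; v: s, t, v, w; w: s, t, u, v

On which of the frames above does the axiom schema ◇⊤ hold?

This is the axiom for seriality; its first-order frame correspondent is ∀x ∃y Rxy.
G1: satisfies the condition.
G2: satisfies the condition.
G3: fails — world n has no successor.
G4: satisfies the condition.

G1, G2, G4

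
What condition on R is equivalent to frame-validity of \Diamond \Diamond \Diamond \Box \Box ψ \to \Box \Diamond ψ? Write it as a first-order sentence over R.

This is a Sahlqvist (Geach-type) schema ◇^3□^2ψ → □^1◇^1ψ.
First-order correspondent: \forall x \forall y \forall z ((x R^3 y \wedge xRz) \to \exists w (y R^2 w \wedge zRw)).

\forall x \forall y \forall z ((x R^3 y \wedge xRz) \to \exists w (y R^2 w \wedge zRw))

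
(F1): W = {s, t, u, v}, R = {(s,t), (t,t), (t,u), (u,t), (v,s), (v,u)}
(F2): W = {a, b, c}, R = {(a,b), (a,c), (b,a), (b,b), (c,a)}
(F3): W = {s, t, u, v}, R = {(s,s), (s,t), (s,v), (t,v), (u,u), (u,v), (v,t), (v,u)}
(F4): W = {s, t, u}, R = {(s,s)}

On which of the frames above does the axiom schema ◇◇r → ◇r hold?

(F4)

Frame correspondent (Sahlqvist): ∀x ∀y ∀z (Rxy ∧ Ryz → Rxz) — i.e. transitivity.
(F1): fails — Rut and Rtu but not Ruu.
(F2): fails — Rab and Rba but not Raa.
(F3): fails — Ruv and Rvt but not Rut.
(F4): holds.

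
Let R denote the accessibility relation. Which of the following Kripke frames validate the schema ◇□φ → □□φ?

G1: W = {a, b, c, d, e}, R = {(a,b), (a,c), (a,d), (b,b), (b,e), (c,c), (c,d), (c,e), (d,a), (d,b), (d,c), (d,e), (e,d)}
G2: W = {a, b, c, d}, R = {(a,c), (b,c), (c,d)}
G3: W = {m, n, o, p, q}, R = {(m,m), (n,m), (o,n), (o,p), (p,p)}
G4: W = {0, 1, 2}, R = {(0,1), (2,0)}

The schema corresponds to a generalized confluence (Geach) condition: ∀x ∀y ∀z ((xRy ∧ xR²z) → ∃w (yRw ∧ z = w)).
G1: fails — aRb, aR²a but no w with bRw and a=w.
G2: satisfies the condition.
G3: fails — oRn, oR²p but no w with nRw and p=w.
G4: satisfies the condition.

G2, G4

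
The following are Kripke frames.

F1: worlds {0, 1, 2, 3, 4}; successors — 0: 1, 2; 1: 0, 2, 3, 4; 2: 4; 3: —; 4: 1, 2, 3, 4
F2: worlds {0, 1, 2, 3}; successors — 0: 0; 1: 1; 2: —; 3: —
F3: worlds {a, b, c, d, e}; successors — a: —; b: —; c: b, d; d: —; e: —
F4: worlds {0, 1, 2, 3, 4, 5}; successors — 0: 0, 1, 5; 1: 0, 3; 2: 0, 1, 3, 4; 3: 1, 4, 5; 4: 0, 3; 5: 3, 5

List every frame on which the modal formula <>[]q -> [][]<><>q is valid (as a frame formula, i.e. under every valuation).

F2, F3, F4

This is the axiom for a generalized confluence (Geach) condition; its first-order frame correspondent is forall x forall y forall z ((xRy & x R^2 z) -> exists w (yRw & z R^2 w)).
F1: fails — 0R1, 0R²3 but no w with 1Rw and 3R²w.
F2: condition met.
F3: condition met.
F4: condition met.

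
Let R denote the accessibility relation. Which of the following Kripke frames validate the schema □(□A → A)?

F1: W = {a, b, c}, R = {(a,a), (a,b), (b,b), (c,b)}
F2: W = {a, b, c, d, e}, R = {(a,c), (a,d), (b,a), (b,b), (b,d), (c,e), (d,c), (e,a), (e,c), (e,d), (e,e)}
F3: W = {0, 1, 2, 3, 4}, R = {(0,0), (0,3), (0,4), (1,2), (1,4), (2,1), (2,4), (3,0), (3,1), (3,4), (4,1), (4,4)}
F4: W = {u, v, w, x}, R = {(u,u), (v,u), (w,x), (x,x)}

The schema corresponds to shift-reflexivity: ∀x ∀y (Rxy → Ryy).
F1: condition met.
F2: fails — Rdc but not Rcc.
F3: fails — R31 but not R11.
F4: condition met.

F1, F4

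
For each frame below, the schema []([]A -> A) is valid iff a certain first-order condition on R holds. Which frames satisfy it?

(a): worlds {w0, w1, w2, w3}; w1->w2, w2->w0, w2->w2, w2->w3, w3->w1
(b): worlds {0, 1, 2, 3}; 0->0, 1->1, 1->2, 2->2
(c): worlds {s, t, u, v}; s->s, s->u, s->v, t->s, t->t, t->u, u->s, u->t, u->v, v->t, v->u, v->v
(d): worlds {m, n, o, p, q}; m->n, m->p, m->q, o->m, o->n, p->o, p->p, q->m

(b)

The schema corresponds to shift-reflexivity: forall x forall y (Rxy -> Ryy).
(a): fails — Rw3w1 but not Rw1w1.
(b): satisfies the condition.
(c): fails — Rvu but not Ruu.
(d): fails — Rom but not Rmm.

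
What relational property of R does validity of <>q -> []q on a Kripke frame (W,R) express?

This is the CD axiom.
Its frame correspondent is partial functionality — forall x forall y forall z (Rxy & Rxz -> y = z).

partial functionality: forall x forall y forall z (Rxy & Rxz -> y = z)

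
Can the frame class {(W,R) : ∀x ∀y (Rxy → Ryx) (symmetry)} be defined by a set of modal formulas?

The condition is symmetry. A defining modal formula is p → □◇p.

Yes — defined by p → □◇p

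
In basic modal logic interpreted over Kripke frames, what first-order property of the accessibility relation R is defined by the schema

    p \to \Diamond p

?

reflexivity

This is frame-equivalent to □p → p (substitute ¬p for p and contrapose).
Suppose □p→p is valid. At any x set V(p)={w : Rxw}. Then □p holds at x, so p holds at x, i.e. Rxx.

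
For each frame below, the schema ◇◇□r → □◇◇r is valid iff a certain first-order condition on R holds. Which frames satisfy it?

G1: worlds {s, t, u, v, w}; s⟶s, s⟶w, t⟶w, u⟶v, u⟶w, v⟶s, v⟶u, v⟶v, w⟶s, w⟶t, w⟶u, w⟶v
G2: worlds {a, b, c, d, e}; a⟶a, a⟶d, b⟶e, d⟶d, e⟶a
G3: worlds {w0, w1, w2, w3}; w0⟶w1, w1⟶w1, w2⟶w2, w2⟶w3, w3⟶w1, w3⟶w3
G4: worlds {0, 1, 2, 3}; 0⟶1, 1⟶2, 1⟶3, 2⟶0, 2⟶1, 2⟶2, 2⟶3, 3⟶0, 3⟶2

G1, G2, G3

This is the axiom for a generalized confluence (Geach) condition; its first-order frame correspondent is ∀x ∀y ∀z ((xR²y ∧ xRz) → ∃w (yRw ∧ zR²w)).
G1: condition met.
G2: condition met.
G3: condition met.
G4: fails — 2R²0, 2R0 but no w with 0Rw and 0R²w.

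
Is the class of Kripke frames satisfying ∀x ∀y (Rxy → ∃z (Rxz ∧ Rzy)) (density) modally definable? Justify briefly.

The condition is density. A defining modal formula is □□r → □r.
Suppose □□r→□r is valid. Take Rxy and set V(r)={w : xR²w}. Then □□r at x, so □r at x, so r at y, i.e. ∃z(Rxz∧Rzy).

Definable; □□r → □r defines it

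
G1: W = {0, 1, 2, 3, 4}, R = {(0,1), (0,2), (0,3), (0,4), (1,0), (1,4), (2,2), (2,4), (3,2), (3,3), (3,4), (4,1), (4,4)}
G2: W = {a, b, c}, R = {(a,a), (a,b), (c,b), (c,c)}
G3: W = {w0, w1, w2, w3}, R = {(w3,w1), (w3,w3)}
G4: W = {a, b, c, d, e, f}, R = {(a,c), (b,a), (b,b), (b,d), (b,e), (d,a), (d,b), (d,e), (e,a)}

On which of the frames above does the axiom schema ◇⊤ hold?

Frame correspondent (Sahlqvist): ∀x ∃y Rxy — i.e. seriality.
G1: condition met.
G2: fails — world b has no successor.
G3: fails — world w0 has no successor.
G4: fails — world c has no successor.

G1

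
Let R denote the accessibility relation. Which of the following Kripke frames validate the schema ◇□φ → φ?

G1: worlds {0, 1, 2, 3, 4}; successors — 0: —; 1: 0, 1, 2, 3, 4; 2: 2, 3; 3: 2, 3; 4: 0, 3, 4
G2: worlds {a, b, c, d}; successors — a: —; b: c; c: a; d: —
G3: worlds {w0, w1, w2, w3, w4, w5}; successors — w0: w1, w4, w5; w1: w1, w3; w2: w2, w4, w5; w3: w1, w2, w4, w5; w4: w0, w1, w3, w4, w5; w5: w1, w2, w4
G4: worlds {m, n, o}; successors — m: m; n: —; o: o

Frame correspondent (Sahlqvist): ∀x ∀y (xRy → ∃w (yRw ∧ x = w)) — i.e. a generalized confluence (Geach) condition.
G1: fails — 1R0 but no w with 0Rw and 1=w.
G2: fails — bRc but no w with cRw and b=w.
G3: fails — w0Rw1 but no w with w1Rw and w0=w.
G4: condition met.
Valid on: G4.

G4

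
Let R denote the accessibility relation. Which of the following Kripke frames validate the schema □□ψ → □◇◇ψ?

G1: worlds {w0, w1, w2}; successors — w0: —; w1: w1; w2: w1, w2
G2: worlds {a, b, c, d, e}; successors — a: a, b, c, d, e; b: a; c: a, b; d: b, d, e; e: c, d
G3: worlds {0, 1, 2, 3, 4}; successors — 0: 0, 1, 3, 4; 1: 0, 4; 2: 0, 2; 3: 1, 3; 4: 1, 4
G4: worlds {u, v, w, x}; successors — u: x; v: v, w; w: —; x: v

Frame correspondent (Sahlqvist): ∀x ∀z (xRz → ∃w (xR²w ∧ zR²w)) — i.e. a generalized confluence (Geach) condition.
G1: holds.
G2: holds.
G3: holds.
G4: fails — vRw but no t with vR²t and wR²t.

G1, G2, G3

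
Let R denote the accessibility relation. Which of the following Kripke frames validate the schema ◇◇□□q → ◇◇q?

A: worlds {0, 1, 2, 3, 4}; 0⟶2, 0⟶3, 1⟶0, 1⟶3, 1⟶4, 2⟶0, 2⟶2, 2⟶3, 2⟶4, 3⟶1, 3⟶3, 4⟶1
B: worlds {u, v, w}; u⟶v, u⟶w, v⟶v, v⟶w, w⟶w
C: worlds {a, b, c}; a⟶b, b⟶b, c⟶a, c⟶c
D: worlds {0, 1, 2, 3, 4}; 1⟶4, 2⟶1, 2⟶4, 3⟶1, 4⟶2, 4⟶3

This is the axiom for a generalized confluence (Geach) condition; its first-order frame correspondent is ∀x ∀y (xR²y → ∃w (yR²w ∧ xR²w)).
A: holds.
B: holds.
C: holds.
D: fails — 1R²3 but no w with 3R²w and 1R²w.
Valid on: A, B, C.

A, B, C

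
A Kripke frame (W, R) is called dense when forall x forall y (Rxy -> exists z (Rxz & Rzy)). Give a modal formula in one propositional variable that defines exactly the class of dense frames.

□□p → □p

This is density; the standard corresponding axiom is C4: □□p → □p.
Suppose □□p→□p is valid. Take Rxy and set V(p)={w : xR²w}. Then □□p at x, so □p at x, so p at y, i.e. ∃z(Rxz∧Rzy).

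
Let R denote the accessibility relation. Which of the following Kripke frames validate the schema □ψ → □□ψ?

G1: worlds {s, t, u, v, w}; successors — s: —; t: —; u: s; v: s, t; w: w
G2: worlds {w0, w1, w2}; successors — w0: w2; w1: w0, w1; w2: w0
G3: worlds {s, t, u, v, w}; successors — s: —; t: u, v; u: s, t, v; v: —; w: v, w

This is the axiom for transitivity; its first-order frame correspondent is ∀x ∀y ∀z (Rxy ∧ Ryz → Rxz).
G1: condition met.
G2: fails — Rw0w2 and Rw2w0 but not Rw0w0.
G3: fails — Rut and Rtu but not Ruu.

G1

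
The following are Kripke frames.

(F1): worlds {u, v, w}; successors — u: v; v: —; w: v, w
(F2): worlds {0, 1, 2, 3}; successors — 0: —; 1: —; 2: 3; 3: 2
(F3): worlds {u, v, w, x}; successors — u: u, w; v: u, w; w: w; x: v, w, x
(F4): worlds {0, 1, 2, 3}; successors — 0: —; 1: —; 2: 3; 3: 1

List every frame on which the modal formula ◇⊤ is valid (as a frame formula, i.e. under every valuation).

This is the axiom for seriality; its first-order frame correspondent is ∀x ∃y Rxy.
(F1): fails — world v has no successor.
(F2): fails — world 0 has no successor.
(F3): satisfies the condition.
(F4): fails — world 0 has no successor.
Valid on: (F3).

(F3)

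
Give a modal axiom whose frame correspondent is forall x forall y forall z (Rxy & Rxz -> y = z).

◇p → □p

The condition is partial functionality. The CD schema ◇p → □p defines it.
Suppose ◇p→□p is valid. Take Rxy, Rxz and set V(p)={y}. Then ◇p at x, so □p at x, so p at z, i.e. z=y.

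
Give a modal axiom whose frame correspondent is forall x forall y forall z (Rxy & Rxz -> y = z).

◇r → □r

The condition is partial functionality. The CD schema ◇r → □r defines it.
Suppose ◇r→□r is valid. Take Rxy, Rxz and set V(r)={y}. Then ◇r at x, so □r at x, so r at z, i.e. z=y.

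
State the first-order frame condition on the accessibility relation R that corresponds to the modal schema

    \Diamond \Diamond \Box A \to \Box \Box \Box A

This is a Sahlqvist (Geach-type) schema ◇^2□^1A → □^3◇^0A.
Minimal-valuation argument: fix x; take any y with xR^2y and any z with xR^3z. Set V(A) to the set of worlds R-reachable from y in exactly 1 step. Then □^1A holds at y, so the antecedent holds at x; validity forces ◇^0A at z, giving a w with zR^0w and yR^1w.
First-order correspondent: \forall x \forall y \forall z ((x R^2 y \wedge x R^3 z) \to \exists w (yRw \wedge z = w)).

\forall x \forall y \forall z ((x R^2 y \wedge x R^3 z) \to \exists w (yRw \wedge z = w))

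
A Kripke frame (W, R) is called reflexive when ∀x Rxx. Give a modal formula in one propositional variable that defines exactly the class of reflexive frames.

□p → p

This is reflexivity; the standard corresponding axiom is T: □p → p.
Suppose □p→p is valid. At any x set V(p)={w : Rxw}. Then □p holds at x, so p holds at x, i.e. Rxx.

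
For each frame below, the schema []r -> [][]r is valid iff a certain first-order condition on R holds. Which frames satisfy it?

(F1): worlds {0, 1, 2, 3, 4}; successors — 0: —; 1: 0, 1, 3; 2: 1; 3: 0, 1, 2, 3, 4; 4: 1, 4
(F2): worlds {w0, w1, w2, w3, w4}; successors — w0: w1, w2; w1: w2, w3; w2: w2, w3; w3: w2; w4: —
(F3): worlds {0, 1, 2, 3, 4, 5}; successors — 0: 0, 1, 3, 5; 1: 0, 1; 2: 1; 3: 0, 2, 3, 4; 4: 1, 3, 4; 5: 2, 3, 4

none

The schema corresponds to transitivity: forall x forall y forall z (Rxy & Ryz -> Rxz).
(F1): fails — R21 and R10 but not R20.
(F2): fails — Rw3w2 and Rw2w3 but not Rw3w3.
(F3): fails — R10 and R03 but not R13.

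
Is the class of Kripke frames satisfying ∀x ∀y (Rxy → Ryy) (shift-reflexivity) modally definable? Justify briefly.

Yes — defined by □(□p → p)

This is a Sahlqvist condition; the T□ axiom □(□p → p) defines it.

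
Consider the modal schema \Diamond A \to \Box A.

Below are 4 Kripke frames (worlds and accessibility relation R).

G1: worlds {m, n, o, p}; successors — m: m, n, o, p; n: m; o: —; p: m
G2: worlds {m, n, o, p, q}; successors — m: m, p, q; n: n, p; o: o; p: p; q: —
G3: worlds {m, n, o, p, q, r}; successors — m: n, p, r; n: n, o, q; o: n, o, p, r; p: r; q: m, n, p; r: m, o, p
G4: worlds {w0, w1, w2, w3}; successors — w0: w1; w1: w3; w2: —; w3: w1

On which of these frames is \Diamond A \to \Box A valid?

The schema corresponds to partial functionality: \forall x \forall y \forall z (Rxy \wedge Rxz \to y = z).
G1: fails — m sees both m and n.
G2: fails — m sees both m and p.
G3: fails — m sees both n and p.
G4: holds.

G4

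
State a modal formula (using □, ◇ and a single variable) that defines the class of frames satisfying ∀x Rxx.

□p → p

A defining formula is □p → p (the T axiom).
Suppose □p→p is valid. At any x set V(p)={w : Rxw}. Then □p holds at x, so p holds at x, i.e. Rxx.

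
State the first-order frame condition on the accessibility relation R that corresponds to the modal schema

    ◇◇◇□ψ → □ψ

∀x ∀y ∀z ((xR³y ∧ xRz) → ∃w (yRw ∧ z = w))

This is a Sahlqvist (Geach-type) schema ◇^3□^1ψ → □^1◇^0ψ.
Minimal-valuation argument: fix x; take any y with xR^3y and any z with xR^1z. Set V(ψ) to the set of worlds R-reachable from y in exactly 1 step. Then □^1ψ holds at y, so the antecedent holds at x; validity forces ◇^0ψ at z, giving a w with zR^0w and yR^1w.
First-order correspondent: ∀x ∀y ∀z ((xR³y ∧ xRz) → ∃w (yRw ∧ z = w)).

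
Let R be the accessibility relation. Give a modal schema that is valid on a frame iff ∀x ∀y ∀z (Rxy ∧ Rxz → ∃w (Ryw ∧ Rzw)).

The condition is convergence. The .2 schema ◇□r → □◇r defines it.

◇□r → □◇r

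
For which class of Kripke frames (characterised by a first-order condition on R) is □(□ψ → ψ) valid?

Suppose □(□ψ→ψ) is valid. Take Rxy and set V(ψ)={w : Ryw}. Then at y, □ψ holds; since □(□ψ→ψ) at x, □ψ→ψ at y, so ψ at y, i.e. Ryy.

Shift-reflexivity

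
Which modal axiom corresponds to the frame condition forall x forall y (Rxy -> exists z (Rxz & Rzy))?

This is density; the standard corresponding axiom is C4: □□p → □p.
Suppose □□p→□p is valid. Take Rxy and set V(p)={w : xR²w}. Then □□p at x, so □p at x, so p at y, i.e. ∃z(Rxz∧Rzy).

□□p → □p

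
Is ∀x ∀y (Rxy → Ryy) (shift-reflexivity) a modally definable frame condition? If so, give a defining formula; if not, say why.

Definable; □(□r → r) defines it

The condition is shift-reflexivity. A defining modal formula is □(□r → r).
Suppose □(□r→r) is valid. Take Rxy and set V(r)={w : Ryw}. Then at y, □r holds; since □(□r→r) at x, □r→r at y, so r at y, i.e. Ryy.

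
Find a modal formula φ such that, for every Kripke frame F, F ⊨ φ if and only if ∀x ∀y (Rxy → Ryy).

□(□p → p)

A defining formula is □(□p → p) (the T□ axiom).
Suppose □(□p→p) is valid. Take Rxy and set V(p)={w : Ryw}. Then at y, □p holds; since □(□p→p) at x, □p→p at y, so p at y, i.e. Ryy.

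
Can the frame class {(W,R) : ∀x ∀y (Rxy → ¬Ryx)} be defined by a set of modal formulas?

Not definable by any modal formula

Any modally definable frame class is closed under surjective bounded morphisms.
The 3-cycle (worlds s,t,u with s→t→u→s) is asymmetric. Mapping every world to a single reflexive point • is a surjective bounded morphism, and the reflexive point is not asymmetric (R•• but asymmetry requires ¬R••).
So no modal formula (or set of formulas) defines exactly the asymmetric frames.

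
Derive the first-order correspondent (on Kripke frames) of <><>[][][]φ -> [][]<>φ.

This is a Sahlqvist (Geach-type) schema ◇^2□^3φ → □^2◇^1φ.
Minimal-valuation argument: fix x; take any y with xR^2y and any z with xR^2z. Set V(φ) to the set of worlds R-reachable from y in exactly 3 steps. Then □^3φ holds at y, so the antecedent holds at x; validity forces ◇^1φ at z, giving a w with zR^1w and yR^3w.
First-order correspondent: forall x forall y forall z ((x R^2 y & x R^2 z) -> exists w (y R^3 w & zRw)).

forall x forall y forall z ((x R^2 y & x R^2 z) -> exists w (y R^3 w & zRw))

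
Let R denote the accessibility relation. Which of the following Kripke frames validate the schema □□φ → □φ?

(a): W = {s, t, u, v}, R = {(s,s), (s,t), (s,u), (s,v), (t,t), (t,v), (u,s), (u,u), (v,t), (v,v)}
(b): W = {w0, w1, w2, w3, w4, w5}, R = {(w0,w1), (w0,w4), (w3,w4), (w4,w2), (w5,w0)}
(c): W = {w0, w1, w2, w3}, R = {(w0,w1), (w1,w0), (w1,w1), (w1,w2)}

(a), (c)

The schema corresponds to density: ∀x ∀y (Rxy → ∃z (Rxz ∧ Rzy)).
(a): ✓.
(b): fails — Rw0w4 but no z with Rw0z and Rzw4.
(c): ✓.
Valid on: (a), (c).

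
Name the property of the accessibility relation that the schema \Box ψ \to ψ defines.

reflexivity: \forall x Rxx

Suppose □ψ→ψ is valid. At any x set V(ψ)={w : Rxw}. Then □ψ holds at x, so ψ holds at x, i.e. Rxx.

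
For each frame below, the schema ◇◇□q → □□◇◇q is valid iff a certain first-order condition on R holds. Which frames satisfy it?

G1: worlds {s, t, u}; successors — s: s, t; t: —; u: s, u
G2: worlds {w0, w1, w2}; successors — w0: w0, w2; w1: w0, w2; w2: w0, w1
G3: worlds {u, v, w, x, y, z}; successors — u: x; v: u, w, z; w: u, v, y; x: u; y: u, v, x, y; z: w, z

Frame correspondent (Sahlqvist): ∀x ∀y ∀z ((xR²y ∧ xR²z) → ∃w (yRw ∧ zR²w)) — i.e. a generalized confluence (Geach) condition.
G1: fails — sR²s, sR²t but no w with sRw and tR²w.
G2: holds.
G3: fails — uR²u, uR²u but no t with uRt and uR²t.
Valid on: G2.

G2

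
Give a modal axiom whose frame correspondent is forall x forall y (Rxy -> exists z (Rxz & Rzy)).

□□p → □p

This is density; the standard corresponding axiom is C4: □□p → □p.
Suppose □□p→□p is valid. Take Rxy and set V(p)={w : xR²w}. Then □□p at x, so □p at x, so p at y, i.e. ∃z(Rxz∧Rzy).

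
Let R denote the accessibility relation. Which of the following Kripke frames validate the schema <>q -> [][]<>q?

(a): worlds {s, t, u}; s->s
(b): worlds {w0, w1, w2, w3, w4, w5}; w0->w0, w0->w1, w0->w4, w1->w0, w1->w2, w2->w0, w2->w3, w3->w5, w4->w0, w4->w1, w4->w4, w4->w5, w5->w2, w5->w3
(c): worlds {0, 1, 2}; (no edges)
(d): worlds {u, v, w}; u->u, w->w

Frame correspondent (Sahlqvist): forall x forall y forall z ((xRy & x R^2 z) -> exists w (y = w & zRw)) — i.e. a generalized confluence (Geach) condition.
(a): holds.
(b): fails — w0Rw0, w0R²w5 but no w with w0=w and w5Rw.
(c): holds.
(d): holds.

(a), (c), (d)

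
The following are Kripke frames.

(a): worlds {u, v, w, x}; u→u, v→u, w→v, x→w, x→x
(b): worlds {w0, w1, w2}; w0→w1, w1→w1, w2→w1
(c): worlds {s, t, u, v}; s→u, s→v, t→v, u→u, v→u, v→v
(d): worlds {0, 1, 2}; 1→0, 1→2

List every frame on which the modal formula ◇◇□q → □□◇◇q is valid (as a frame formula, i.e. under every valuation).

(b), (c), (d)

This is the axiom for a generalized confluence (Geach) condition; its first-order frame correspondent is ∀x ∀y ∀z ((xR²y ∧ xR²z) → ∃w (yRw ∧ zR²w)).
(a): fails — xR²v, xR²x but no t with vRt and xR²t.
(b): satisfies the condition.
(c): satisfies the condition.
(d): satisfies the condition.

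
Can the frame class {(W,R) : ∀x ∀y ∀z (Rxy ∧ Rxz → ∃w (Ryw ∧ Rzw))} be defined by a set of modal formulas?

This is a Sahlqvist condition; the .2 axiom ◇□r → □◇r defines it.
Suppose ◇□r→□◇r is valid. Take Rxy, Rxz and set V(r)={w : Ryw}. Then □r at y so ◇□r at x, so □◇r at x, so ◇r at z, giving w with Rzw and Ryw.

Yes, by ◇□r → □◇r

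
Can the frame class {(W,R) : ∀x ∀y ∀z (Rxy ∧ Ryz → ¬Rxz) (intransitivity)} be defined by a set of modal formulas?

Any modally definable frame class is closed under surjective bounded morphisms.
The 5-cycle (worlds a,b,c,d,e with a→b→c→d→e→a) is intransitive. Mapping every world to a single reflexive point • is a surjective bounded morphism; the reflexive point is not intransitive (R••∧R•• but R••).
So no modal formula (or set of formulas) defines exactly the intransitive frames.

Not definable by any modal formula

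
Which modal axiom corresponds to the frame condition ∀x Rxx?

A defining formula is □q → q (the T axiom).
Suppose □q→q is valid. At any x set V(q)={w : Rxw}. Then □q holds at x, so q holds at x, i.e. Rxx.

□q → q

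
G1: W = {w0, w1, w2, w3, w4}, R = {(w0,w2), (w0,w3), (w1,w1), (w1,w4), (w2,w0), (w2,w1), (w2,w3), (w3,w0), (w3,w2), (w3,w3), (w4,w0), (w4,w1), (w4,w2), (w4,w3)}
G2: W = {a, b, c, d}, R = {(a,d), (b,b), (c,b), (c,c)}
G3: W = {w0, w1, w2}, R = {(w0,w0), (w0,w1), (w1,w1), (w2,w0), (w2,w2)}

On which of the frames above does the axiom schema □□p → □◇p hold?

The schema corresponds to a generalized confluence (Geach) condition: ∀x ∀z (xRz → ∃w (xR²w ∧ zRw)).
G1: ✓.
G2: fails — aRd but no w with aR²w and dRw.
G3: ✓.
Valid on: G1, G3.

G1, G3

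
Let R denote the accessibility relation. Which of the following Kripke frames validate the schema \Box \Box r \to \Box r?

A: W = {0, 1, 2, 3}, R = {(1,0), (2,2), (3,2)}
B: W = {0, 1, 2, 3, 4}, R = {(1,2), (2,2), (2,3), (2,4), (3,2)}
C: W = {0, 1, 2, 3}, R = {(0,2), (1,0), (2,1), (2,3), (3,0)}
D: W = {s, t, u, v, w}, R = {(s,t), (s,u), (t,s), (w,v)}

Frame correspondent (Sahlqvist): \forall x \forall y (Rxy \to \exists z (Rxz \wedge Rzy)) — i.e. density.
A: fails — R10 but no z with R1z and Rz0.
B: satisfies the condition.
C: fails — R10 but no z with R1z and Rz0.
D: fails — Rsu but no z with Rsz and Rzu.

B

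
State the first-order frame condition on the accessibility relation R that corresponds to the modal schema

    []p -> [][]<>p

forall x forall z (x R^2 z -> exists w (xRw & zRw))

This is a Sahlqvist (Geach-type) schema ◇^0□^1p → □^2◇^1p.
First-order correspondent: forall x forall z (x R^2 z -> exists w (xRw & zRw)).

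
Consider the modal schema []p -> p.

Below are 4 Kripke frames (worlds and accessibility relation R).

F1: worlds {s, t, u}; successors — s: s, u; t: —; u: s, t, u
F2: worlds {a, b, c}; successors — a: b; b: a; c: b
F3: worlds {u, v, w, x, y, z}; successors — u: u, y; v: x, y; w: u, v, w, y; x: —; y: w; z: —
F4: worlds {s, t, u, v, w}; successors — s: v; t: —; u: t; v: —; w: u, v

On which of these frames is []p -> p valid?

none

This is the axiom for reflexivity; its first-order frame correspondent is forall x Rxx.
F1: fails — world t does not see itself.
F2: fails — world a does not see itself.
F3: fails — world v does not see itself.
F4: fails — world s does not see itself.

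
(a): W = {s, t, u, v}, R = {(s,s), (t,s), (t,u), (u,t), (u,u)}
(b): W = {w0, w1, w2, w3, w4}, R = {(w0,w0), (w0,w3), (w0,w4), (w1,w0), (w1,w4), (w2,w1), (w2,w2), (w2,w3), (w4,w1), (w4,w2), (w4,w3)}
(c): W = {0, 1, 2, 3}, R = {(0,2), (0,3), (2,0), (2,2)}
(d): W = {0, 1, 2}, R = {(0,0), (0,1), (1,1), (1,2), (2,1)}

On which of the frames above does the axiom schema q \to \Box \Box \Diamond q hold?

none

Frame correspondent (Sahlqvist): \forall x \forall z (x R^2 z \to \exists w (x = w \wedge zRw)) — i.e. a generalized confluence (Geach) condition.
(a): fails — tR²s but no w with t=w and sRw.
(b): fails — w0R²w2 but no w with w0=w and w2Rw.
(c): fails — 0R²0 but no w with 0=w and 0Rw.
(d): fails — 0R²1 but no w with 0=w and 1Rw.
Valid on no frame.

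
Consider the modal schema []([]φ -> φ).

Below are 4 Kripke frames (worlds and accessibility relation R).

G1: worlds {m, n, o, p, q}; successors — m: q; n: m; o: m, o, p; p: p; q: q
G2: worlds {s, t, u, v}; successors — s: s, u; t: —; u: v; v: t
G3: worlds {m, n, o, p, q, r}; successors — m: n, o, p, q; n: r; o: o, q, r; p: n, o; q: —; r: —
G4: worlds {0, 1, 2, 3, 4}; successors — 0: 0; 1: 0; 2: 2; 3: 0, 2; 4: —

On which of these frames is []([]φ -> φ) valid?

This is the axiom for shift-reflexivity; its first-order frame correspondent is forall x forall y (Rxy -> Ryy).
G1: fails — Rom but not Rmm.
G2: fails — Rsu but not Ruu.
G3: fails — Rnr but not Rrr.
G4: holds.
Valid on: G4.

G4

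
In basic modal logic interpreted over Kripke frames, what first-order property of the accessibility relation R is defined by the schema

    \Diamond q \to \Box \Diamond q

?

Suppose ◇q→□◇q is valid. Take Rxy, Rxz and set V(q)={y}. Then ◇q at x, so □◇q at x, so ◇q at z, so some w with Rzw has q; w=y, i.e. Rzy. By symmetry of the argument, Ryz.

the Euclidean property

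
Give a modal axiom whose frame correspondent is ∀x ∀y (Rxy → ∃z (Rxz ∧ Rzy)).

This is density; the standard corresponding axiom is C4: □□ψ → □ψ.
Suppose □□ψ→□ψ is valid. Take Rxy and set V(ψ)={w : xR²w}. Then □□ψ at x, so □ψ at x, so ψ at y, i.e. ∃z(Rxz∧Rzy).

□□ψ → □ψ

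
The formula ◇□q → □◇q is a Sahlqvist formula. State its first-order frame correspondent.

convergence

Suppose ◇□q→□◇q is valid. Take Rxy, Rxz and set V(q)={w : Ryw}. Then □q at y so ◇□q at x, so □◇q at x, so ◇q at z, giving w with Rzw and Ryw.
Conversely, any frame satisfying ∀x ∀y ∀z (Rxy ∧ Rxz → ∃w (Ryw ∧ Rzw)) validates the schema.
So the correspondent is convergence.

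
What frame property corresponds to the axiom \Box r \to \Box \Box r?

Suppose □r→□□r is valid. Take Rxy, Ryz and set V(r)={w : Rxw}. Then □r at x, so □□r at x, so □r at y, so r at z, i.e. Rxz.
Conversely, on a frame with transitivity the schema holds at every world under every valuation.
So the correspondent is transitivity.

transitivity: \forall x \forall y \forall z (Rxy \wedge Ryz \to Rxz)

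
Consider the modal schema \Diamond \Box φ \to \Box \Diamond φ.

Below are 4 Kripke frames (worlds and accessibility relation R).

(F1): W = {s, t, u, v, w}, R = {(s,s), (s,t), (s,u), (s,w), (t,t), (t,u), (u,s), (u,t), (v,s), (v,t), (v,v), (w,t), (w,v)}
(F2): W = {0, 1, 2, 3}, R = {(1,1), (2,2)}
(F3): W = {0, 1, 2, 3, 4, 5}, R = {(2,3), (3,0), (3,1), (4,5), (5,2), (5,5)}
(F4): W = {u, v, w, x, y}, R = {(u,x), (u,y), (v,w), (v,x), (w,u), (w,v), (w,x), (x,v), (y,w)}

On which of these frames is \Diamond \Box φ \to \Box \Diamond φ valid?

(F1), (F2)

Frame correspondent (Sahlqvist): \forall x \forall y \forall z (Rxy \wedge Rxz \to \exists w (Ryw \wedge Rzw)) — i.e. convergence.
(F1): ✓.
(F2): ✓.
(F3): fails — R31 and R31 but 1 and 1 have no common successor.
(F4): fails — Rux and Ruy but x and y have no common successor.
Valid on: (F1), (F2).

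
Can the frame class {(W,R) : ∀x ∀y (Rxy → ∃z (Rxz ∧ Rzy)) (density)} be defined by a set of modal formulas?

The condition is density. A defining modal formula is □□p → □p.
Suppose □□p→□p is valid. Take Rxy and set V(p)={w : xR²w}. Then □□p at x, so □p at x, so p at y, i.e. ∃z(Rxz∧Rzy).

Yes, by □□p → □p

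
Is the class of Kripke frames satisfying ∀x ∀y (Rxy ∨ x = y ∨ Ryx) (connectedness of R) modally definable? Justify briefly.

No — not modally definable

Modal frame validity is preserved under disjoint unions.
Take 3 disjoint single-world reflexive frames: each is trivially connected, but their disjoint union has 3 worlds with no edge between distinct components, so it is not connected.
Hence connectedness of R is not modally definable.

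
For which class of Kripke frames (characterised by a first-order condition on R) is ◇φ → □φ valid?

Suppose ◇φ→□φ is valid. Take Rxy, Rxz and set V(φ)={y}. Then ◇φ at x, so □φ at x, so φ at z, i.e. z=y.
Conversely, on a frame with partial functionality the schema holds at every world under every valuation.
Frame condition: ∀x ∀y ∀z (Rxy ∧ Rxz → y = z).

partial functionality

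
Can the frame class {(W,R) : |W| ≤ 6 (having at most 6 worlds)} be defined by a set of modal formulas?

No — not modally definable

If a class were modally definable it would be closed under disjoint unions (Goldblatt–Thomason).
Any modal formula valid on each of 7 disjoint one-world frames is valid on their disjoint union (validity is preserved under disjoint unions). Each one-world frame has |W|=1≤6, but the union has |W|=7.
So the class is not modally definable.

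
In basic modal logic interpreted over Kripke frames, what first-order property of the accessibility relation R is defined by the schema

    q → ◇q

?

Reflexivity

Replacing q by ¬q and contraposing gives the equivalent schema □q → q.
Suppose □q→q is valid. At any x set V(q)={w : Rxw}. Then □q holds at x, so q holds at x, i.e. Rxx.
Conversely, any frame satisfying ∀x Rxx validates the schema.
So the correspondent is reflexivity.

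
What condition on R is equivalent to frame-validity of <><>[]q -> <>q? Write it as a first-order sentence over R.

This is a Sahlqvist (Geach-type) schema ◇^2□^1q → □^0◇^1q.
Minimal-valuation argument: fix x; take any y with xR^2y and any z with xR^0z. Set V(q) to the set of worlds R-reachable from y in exactly 1 step. Then □^1q holds at y, so the antecedent holds at x; validity forces ◇^1q at z, giving a w with zR^1w and yR^1w.
First-order correspondent: forall x forall y (x R^2 y -> exists w (yRw & xRw)).

forall x forall y (x R^2 y -> exists w (yRw & xRw))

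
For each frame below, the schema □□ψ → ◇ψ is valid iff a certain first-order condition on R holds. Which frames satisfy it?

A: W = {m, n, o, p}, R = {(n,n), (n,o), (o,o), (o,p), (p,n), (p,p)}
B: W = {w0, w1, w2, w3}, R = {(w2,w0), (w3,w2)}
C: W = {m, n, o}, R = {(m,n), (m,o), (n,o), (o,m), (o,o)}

The schema corresponds to a generalized confluence (Geach) condition: ∀x ∃w (xR²w ∧ xRw).
A: fails — at m but no w with mR²w and mRw.
B: fails — at w0 but no w with w0R²w and w0Rw.
C: holds.
Valid on: C.

C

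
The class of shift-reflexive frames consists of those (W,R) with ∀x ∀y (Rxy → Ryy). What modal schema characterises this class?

The condition is shift-reflexivity. The T□ schema □(□ψ → ψ) defines it.
Suppose □(□ψ→ψ) is valid. Take Rxy and set V(ψ)={w : Ryw}. Then at y, □ψ holds; since □(□ψ→ψ) at x, □ψ→ψ at y, so ψ at y, i.e. Ryy.

□(□ψ → ψ)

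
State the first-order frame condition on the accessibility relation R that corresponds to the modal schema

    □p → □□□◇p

∀x ∀z (xR³z → ∃w (xRw ∧ zRw))

This is a Sahlqvist (Geach-type) schema ◇^0□^1p → □^3◇^1p.
First-order correspondent: ∀x ∀z (xR³z → ∃w (xRw ∧ zRw)).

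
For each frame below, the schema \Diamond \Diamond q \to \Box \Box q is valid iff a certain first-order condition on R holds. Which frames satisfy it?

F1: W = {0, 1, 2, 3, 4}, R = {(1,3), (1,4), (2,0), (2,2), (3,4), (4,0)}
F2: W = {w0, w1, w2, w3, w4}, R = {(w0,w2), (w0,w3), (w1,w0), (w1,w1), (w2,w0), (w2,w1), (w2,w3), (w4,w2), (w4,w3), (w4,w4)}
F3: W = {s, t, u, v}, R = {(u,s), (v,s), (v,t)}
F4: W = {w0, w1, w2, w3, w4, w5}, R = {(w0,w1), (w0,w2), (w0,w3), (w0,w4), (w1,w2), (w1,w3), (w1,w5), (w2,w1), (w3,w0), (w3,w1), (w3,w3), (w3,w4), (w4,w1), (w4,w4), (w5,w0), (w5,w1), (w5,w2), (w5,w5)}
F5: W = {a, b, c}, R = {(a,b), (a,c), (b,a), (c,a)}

The schema corresponds to a generalized confluence (Geach) condition: \forall x \forall y \forall z ((x R^2 y \wedge x R^2 z) \to \exists w (y = w \wedge z = w)).
F1: fails — 1R²0, 1R²4 but 0 ≠ 4.
F2: fails — w0R²w0, w0R²w1 but w0 ≠ w1.
F3: condition met.
F4: fails — w0R²w0, w0R²w1 but w0 ≠ w1.
F5: fails — bR²b, bR²c but b ≠ c.

F3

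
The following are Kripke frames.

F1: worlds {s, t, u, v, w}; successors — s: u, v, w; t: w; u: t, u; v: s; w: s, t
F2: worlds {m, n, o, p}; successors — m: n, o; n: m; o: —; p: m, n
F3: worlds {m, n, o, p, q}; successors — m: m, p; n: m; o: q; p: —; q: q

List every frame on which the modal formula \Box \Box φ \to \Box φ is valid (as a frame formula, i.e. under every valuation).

This is the axiom for density; its first-order frame correspondent is \forall x \forall y (Rxy \to \exists z (Rxz \wedge Rzy)).
F1: fails — Rwt but no z with Rwz and Rzt.
F2: fails — Rmo but no z with Rmz and Rzo.
F3: satisfies the condition.
Valid on: F3.

F3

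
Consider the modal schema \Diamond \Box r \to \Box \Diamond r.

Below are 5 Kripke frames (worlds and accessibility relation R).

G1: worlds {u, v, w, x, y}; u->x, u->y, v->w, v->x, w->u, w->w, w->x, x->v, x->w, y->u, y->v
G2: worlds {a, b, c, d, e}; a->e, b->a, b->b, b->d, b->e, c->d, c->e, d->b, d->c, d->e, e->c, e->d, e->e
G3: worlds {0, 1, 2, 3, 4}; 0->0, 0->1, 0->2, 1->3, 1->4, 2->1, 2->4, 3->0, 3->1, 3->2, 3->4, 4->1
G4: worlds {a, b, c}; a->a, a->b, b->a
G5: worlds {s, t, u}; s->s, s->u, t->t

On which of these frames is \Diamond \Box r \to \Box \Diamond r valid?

G2, G4

This is the axiom for convergence; its first-order frame correspondent is \forall x \forall y \forall z (Rxy \wedge Rxz \to \exists w (Ryw \wedge Rzw)).
G1: fails — Rwu and Rwx but u and x have no common successor.
G2: condition met.
G3: fails — R00 and R01 but 0 and 1 have no common successor.
G4: condition met.
G5: fails — Rsu and Rsu but u and u have no common successor.
Valid on: G2, G4.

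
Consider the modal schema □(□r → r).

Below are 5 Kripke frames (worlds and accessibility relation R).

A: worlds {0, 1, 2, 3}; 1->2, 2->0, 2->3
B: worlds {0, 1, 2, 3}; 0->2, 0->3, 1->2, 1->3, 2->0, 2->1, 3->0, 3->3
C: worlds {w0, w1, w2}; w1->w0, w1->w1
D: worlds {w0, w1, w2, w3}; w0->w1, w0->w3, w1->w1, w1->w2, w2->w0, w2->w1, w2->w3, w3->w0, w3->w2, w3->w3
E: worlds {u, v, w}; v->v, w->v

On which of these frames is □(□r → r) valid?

E

Frame correspondent (Sahlqvist): ∀x ∀y (Rxy → Ryy) — i.e. shift-reflexivity.
A: fails — R12 but not R22.
B: fails — R02 but not R22.
C: fails — Rw1w0 but not Rw0w0.
D: fails — Rw1w2 but not Rw2w2.
E: ✓.
Valid on: E.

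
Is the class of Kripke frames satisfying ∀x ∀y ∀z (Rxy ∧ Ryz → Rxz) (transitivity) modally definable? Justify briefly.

This is a Sahlqvist condition; the 4 axiom □r → □□r defines it.
Suppose □r→□□r is valid. Take Rxy, Ryz and set V(r)={w : Rxw}. Then □r at x, so □□r at x, so □r at y, so r at z, i.e. Rxz.

Yes, by □r → □□r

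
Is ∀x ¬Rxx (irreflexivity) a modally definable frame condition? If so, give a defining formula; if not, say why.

Any modally definable frame class is closed under surjective bounded morphisms.
The 4-cycle (worlds a,b,c,d with a→b→c→d→a) is irreflexive, and the map sending every world to a single reflexive point • is a surjective bounded morphism (forth: every edge maps to (•,•); back: every world has a successor). So any modal formula valid on the 4-cycle is also valid on the reflexive point, which is not irreflexive.
Hence irreflexivity is not modally definable.

Not modally definable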